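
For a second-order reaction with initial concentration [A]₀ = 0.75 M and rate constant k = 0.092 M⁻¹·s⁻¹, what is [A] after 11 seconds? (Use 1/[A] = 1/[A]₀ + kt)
0.4264 M

1/[A] = 1/[A]₀ + k·t = 1/0.75 + (0.092)·(11) = 1.3333 + 1.0120 = 2.3453
[A] = 1/2.3453 = 0.4264 M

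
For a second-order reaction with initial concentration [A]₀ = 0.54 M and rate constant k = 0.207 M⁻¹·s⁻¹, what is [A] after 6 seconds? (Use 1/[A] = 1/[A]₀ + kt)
0.3232 M

1/[A] = 1/[A]₀ + k·t = 1/0.54 + (0.207)·(6) = 1.8519 + 1.2420 = 3.0939
[A] = 1/3.0939 = 0.3232 M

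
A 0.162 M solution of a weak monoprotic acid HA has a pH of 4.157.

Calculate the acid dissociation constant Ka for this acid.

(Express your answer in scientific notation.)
K_a = 3.00e-08

[H⁺] = 10^(−pH) = 10^(−4.157) = 6.966e-05 M. For HA ⇌ H⁺ + A⁻, Ka = x²/(C − x) = (6.966e-05)²/(0.162 − 6.966e-05) = 3.00e-08.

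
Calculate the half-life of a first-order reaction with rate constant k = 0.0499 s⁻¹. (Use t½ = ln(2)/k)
13.89 s

t½ = ln(2)/k = 0.6931/0.0499 = 13.89 s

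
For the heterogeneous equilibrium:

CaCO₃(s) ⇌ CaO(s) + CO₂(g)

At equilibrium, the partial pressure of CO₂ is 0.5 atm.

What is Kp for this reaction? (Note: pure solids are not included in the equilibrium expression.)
K_p = 0.5

Solids (CaCO₃, CaO) have activity 1 and are excluded.
Kp = P(CO₂) = 0.5.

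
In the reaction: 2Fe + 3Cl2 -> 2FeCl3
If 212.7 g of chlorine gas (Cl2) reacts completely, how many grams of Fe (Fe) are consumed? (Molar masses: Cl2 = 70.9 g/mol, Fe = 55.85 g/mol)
Moles of Cl2 = 212.7 g ÷ 70.9 g/mol = 3 mol
Mole ratio: 2 mol Fe / 3 mol Cl2
Moles of Fe = 3 × (2/3) = 2 mol
Mass of Fe = 2 mol × 55.85 g/mol = 111.7 g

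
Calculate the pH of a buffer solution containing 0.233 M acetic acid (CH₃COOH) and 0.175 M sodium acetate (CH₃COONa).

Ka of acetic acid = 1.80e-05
pH = 4.62

pKa = -log(1.80e-05) = 4.74. pH = pKa + log([A⁻]/[HA]) = 4.74 + log(0.175/0.233)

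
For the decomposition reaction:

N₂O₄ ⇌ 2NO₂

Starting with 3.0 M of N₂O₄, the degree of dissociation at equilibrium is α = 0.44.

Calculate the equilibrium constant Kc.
K_c = 4.1486

x = α·[A]₀ = 0.44 × 3.0 = 1.32 M dissociated.
At eq: [N₂O₄] = 3.0 − 1.32 = 1.68 M; [NO₂] = 2x = 2.64 M.
Kc = [NO₂]²/[N₂O₄] = (2.64)²/1.68 = 4.149.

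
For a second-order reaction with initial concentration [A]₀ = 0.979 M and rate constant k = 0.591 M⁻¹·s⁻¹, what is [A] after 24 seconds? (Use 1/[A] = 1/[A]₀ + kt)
0.0658 M

1/[A] = 1/[A]₀ + k·t = 1/0.979 + (0.591)·(24) = 1.0215 + 14.1840 = 15.2055
[A] = 1/15.2055 = 0.0658 M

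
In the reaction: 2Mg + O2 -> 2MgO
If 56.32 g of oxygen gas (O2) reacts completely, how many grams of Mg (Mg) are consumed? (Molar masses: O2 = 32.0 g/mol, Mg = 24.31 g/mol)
Moles of O2 = 56.32 g ÷ 32.0 g/mol = 1.76 mol
Mole ratio: 2 mol Mg / 1 mol O2
Moles of Mg = 1.76 × (2/1) = 3.52 mol
Mass of Mg = 3.52 mol × 24.31 g/mol = 85.57 g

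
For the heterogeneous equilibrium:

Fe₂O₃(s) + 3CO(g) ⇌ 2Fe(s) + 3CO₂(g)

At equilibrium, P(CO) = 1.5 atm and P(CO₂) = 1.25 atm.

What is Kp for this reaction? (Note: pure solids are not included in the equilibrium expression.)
K_p = 0.579

Solids (Fe₂O₃, Fe) are excluded.
Kp = P(CO₂)³/P(CO)³ = (1.25)³/(1.5)³ = 1.953/3.375 = 0.579.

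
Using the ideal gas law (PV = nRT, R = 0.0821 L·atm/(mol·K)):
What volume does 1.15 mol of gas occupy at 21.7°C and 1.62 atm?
T = 21.7°C + 273.15 = 294.85 K
V = nRT/P = (1.15 × 0.0821 × 294.85) / 1.62
V = 17.18 L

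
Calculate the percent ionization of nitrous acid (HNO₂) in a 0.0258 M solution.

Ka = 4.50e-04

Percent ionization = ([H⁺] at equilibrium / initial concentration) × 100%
Percent ionization = 12.4%

Let x = [H⁺]. Ka = x²/(C - x) ⇒ x² + (4.50e-04)x - (4.50e-04)(0.0258) = 0. x = 3.1898e-03. Percent = (3.1898e-03/0.0258) × 100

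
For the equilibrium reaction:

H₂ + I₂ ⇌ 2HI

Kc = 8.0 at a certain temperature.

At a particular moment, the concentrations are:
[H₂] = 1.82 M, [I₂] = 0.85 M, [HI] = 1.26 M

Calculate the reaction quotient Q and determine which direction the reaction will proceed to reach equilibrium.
Q = 1.026, Q < K, reaction proceeds forward (toward products)

Q = ([HI]^2) / ([H₂] × [I₂])
  = ((1.26)^2) / ((1.82)·(0.85)) = 1.5876/1.547 = 1.026
Since Q = 1.026 < Kc = 8.0, the reaction proceeds forward (toward products) to reach equilibrium.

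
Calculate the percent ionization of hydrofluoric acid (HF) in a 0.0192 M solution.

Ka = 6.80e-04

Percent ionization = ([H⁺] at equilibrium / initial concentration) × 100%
Percent ionization = 17.1%

Let x = [H⁺]. Ka = x²/(C - x) ⇒ x² + (6.80e-04)x - (6.80e-04)(0.0192) = 0. x = 3.2893e-03. Percent = (3.2893e-03/0.0192) × 100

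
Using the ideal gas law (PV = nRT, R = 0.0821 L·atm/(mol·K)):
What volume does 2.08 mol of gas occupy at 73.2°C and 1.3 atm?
T = 73.2°C + 273.15 = 346.35 K
V = nRT/P = (2.08 × 0.0821 × 346.35) / 1.3
V = 45.50 L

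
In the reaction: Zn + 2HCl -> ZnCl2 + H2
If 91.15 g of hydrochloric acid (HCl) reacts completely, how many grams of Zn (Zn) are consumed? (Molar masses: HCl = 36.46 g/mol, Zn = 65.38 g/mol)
Moles of HCl = 91.15 g ÷ 36.46 g/mol = 2.5 mol
Mole ratio: 1 mol Zn / 2 mol HCl
Moles of Zn = 2.5 × (1/2) = 1.25 mol
Mass of Zn = 1.25 mol × 65.38 g/mol = 81.72 g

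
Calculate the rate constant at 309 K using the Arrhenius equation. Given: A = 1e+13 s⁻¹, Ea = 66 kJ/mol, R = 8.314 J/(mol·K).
6.96e+01 s⁻¹

k = A·exp(-Ea/(R·T)) = 1e+13·exp(-66000/(8.314·309)) = 1e+13·exp(-25.6907) = 1e+13·6.9612e-12 = 6.96e+01 s⁻¹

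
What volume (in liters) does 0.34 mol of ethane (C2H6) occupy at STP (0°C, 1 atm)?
At STP, 1 mol of gas occupies 22.4 L
Volume = 0.34 mol × 22.4 L/mol = 7.62 L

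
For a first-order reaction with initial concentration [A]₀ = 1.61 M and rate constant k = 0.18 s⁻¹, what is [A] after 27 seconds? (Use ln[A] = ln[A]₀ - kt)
0.0125 M

ln[A] = ln[A]₀ - k·t = ln(1.61) - (0.18)·(27) = 0.4762 - 4.8600 = -4.3838
[A] = e^(-4.3838) = 0.0125 M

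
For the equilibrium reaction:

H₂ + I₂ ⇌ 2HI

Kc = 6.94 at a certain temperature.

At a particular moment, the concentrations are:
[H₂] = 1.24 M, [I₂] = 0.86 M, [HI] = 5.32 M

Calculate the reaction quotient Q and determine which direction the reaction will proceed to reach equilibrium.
Q = 26.540, Q > K, reaction proceeds reverse (toward reactants)

Q = ([HI]^2) / ([H₂] × [I₂])
  = ((5.32)^2) / ((1.24)·(0.86)) = 28.302/1.0664 = 26.54
Since Q = 26.54 > Kc = 6.94, the reaction proceeds reverse (toward reactants) to reach equilibrium.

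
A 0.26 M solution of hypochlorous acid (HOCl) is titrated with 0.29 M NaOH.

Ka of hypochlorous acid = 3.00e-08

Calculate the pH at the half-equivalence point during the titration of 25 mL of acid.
pH = pKa = 7.52

At the half-equivalence point, [HA] = [A⁻], so by Henderson–Hasselbalch pH = pKa + log(1) = pKa.
pKa = −log(3.00e-08) = 7.52.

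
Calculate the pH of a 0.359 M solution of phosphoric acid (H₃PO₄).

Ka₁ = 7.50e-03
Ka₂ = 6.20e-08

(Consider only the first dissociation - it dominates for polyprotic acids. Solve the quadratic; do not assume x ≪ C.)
pH = 1.32

x² + Ka₁·x − Ka₁·C = 0 with Ka₁ = 7.50e-03, C = 0.359.
x = (−Ka₁ + √(Ka₁² + 4·Ka₁·C))/2 = 4.8275e-02 M, so pH = 1.32.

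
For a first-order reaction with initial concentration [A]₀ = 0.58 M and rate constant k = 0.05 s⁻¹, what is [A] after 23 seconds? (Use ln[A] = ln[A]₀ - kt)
0.1836 M

ln[A] = ln[A]₀ - k·t = ln(0.58) - (0.05)·(23) = -0.5447 - 1.1500 = -1.6947
[A] = e^(-1.6947) = 0.1836 M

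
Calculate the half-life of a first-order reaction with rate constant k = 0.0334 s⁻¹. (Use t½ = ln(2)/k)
20.75 s

t½ = ln(2)/k = 0.6931/0.0334 = 20.75 s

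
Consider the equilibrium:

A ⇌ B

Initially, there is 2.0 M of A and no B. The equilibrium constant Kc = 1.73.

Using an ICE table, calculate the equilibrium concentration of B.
[B] = 1.267 M

ICE: [A] = 2.0 − x, [B] = x.
Kc = x/(2.0 − x) = 1.73 ⇒ x = 1.73·2.0/(1 + 1.73) = 3.46/2.73 = 1.267.
[B] = x = 1.267 M.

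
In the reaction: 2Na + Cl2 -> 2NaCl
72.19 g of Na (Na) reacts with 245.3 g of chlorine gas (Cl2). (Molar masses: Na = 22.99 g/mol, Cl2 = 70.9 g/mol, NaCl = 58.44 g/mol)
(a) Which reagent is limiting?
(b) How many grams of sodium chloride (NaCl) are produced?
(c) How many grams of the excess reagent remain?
(a) Na, (b) 183.5 g, (c) 134 g

Moles of Na = 72.19 g ÷ 22.99 g/mol = 3.14006 mol
Moles of Cl2 = 245.3 g ÷ 70.9 g/mol = 3.4598 mol
Moles ÷ coefficient: Na: 3.14006/2 = 1.57, Cl2: 3.4598/1 = 3.46
(a) Na has the smaller value, so Na is the limiting reagent.
(b) Moles of NaCl = 3.14006 mol Na × (2/2) = 3.14006 mol; mass = 3.14006 mol × 58.44 g/mol = 183.5 g
(c) Cl2 consumed = 3.14006 × (1/2) = 1.57003 mol; remaining = 3.4598 − 1.57003 = 1.88977 mol; mass = 1.88977 mol × 70.9 g/mol = 134 g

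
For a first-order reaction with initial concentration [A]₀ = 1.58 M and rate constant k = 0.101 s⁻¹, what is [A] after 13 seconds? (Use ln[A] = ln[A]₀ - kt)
0.4250 M

ln[A] = ln[A]₀ - k·t = ln(1.58) - (0.101)·(13) = 0.4574 - 1.3130 = -0.8556
[A] = e^(-0.8556) = 0.4250 M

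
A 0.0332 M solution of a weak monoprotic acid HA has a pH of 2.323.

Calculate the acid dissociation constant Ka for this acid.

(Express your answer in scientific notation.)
K_a = 7.94e-04

[H⁺] = 10^(−pH) = 10^(−2.323) = 4.753e-03 M. For HA ⇌ H⁺ + A⁻, Ka = x²/(C − x) = (4.753e-03)²/(0.0332 − 4.753e-03) = 7.94e-04.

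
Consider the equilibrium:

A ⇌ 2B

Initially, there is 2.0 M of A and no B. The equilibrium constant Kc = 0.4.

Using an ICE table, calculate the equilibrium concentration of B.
[B] = 0.800 M

ICE: [A] = 2.0 − x, [B] = 2x.
Kc = (2x)²/(2.0 − x) = 0.4 ⇒ 4x² + 0.4x − 0.8 = 0.
x = (−0.4 + √(0.4² + 4·4·0.8))/(2·4) = (−0.4 + √12.96)/8 = 0.4.
[B] = 2x = 0.800 M.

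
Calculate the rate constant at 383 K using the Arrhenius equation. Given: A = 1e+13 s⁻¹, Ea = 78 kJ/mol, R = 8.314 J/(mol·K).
2.30e+02 s⁻¹

k = A·exp(-Ea/(R·T)) = 1e+13·exp(-78000/(8.314·383)) = 1e+13·exp(-24.4955) = 1e+13·2.3001e-11 = 2.30e+02 s⁻¹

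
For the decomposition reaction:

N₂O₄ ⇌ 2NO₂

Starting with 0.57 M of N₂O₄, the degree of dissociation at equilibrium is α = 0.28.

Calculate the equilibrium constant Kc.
K_c = 0.2483

x = α·[A]₀ = 0.28 × 0.57 = 0.1596 M dissociated.
At eq: [N₂O₄] = 0.57 − 0.1596 = 0.4104 M; [NO₂] = 2x = 0.3192 M.
Kc = [NO₂]²/[N₂O₄] = (0.3192)²/0.4104 = 0.2483.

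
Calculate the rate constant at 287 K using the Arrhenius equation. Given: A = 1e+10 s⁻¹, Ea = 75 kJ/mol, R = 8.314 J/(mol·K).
2.24e-04 s⁻¹

k = A·exp(-Ea/(R·T)) = 1e+10·exp(-75000/(8.314·287)) = 1e+10·exp(-31.4318) = 1e+10·2.2353e-14 = 2.24e-04 s⁻¹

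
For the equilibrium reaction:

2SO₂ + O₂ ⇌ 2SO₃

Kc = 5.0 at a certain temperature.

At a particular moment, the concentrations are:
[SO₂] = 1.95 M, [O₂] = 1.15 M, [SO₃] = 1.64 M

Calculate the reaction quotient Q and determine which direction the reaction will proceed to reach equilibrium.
Q = 0.615, Q < K, reaction proceeds forward (toward products)

Q = ([SO₃]^2) / ([SO₂]^2 × [O₂])
  = ((1.64)^2) / ((1.95)^2·(1.15)) = 2.6896/4.3729 = 0.6151
Since Q = 0.6151 < Kc = 5.0, the reaction proceeds forward (toward products) to reach equilibrium.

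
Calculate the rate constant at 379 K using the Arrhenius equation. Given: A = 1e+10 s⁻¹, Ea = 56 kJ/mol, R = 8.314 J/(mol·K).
1.91e+02 s⁻¹

k = A·exp(-Ea/(R·T)) = 1e+10·exp(-56000/(8.314·379)) = 1e+10·exp(-17.7721) = 1e+10·1.9128e-08 = 1.91e+02 s⁻¹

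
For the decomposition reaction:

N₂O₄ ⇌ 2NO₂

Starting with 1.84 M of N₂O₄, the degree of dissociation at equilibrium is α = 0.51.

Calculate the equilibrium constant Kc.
K_c = 3.9068

x = α·[A]₀ = 0.51 × 1.84 = 0.9384 M dissociated.
At eq: [N₂O₄] = 1.84 − 0.9384 = 0.9016 M; [NO₂] = 2x = 1.877 M.
Kc = [NO₂]²/[N₂O₄] = (1.877)²/0.9016 = 3.907.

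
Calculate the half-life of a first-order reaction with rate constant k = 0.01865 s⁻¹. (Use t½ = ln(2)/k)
37.17 s

t½ = ln(2)/k = 0.6931/0.01865 = 37.17 s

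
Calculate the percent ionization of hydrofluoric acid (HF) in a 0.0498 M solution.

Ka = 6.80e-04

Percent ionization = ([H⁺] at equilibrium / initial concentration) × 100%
Percent ionization = 11%

Let x = [H⁺]. Ka = x²/(C - x) ⇒ x² + (6.80e-04)x - (6.80e-04)(0.0498) = 0. x = 5.4892e-03. Percent = (5.4892e-03/0.0498) × 100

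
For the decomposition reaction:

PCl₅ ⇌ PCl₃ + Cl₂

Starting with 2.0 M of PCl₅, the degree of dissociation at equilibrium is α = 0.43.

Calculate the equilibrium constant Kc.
K_c = 0.6488

x = α·[A]₀ = 0.43 × 2.0 = 0.86 M dissociated.
At eq: [PCl₅] = 2.0 − 0.86 = 1.14 M; [PCl₃] = [Cl₂] = x = 0.86 M.
Kc = [PCl₃][Cl₂]/[PCl₅] = (0.86)²/1.14 = 0.6488.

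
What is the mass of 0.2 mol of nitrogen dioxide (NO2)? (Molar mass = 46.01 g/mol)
Mass = 0.2 mol × 46.01 g/mol = 9.202 g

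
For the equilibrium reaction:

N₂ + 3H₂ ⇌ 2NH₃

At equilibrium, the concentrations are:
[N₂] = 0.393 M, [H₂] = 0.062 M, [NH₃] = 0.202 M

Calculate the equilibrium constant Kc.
K_c = 4.36e+02

Kc = ([NH₃]^2) / ([N₂] × [H₂]^3)
   = ((0.202)^2) / ((0.393)·(0.062)^3)
   = 0.040804 / 9.3663e-05 = 4.36e+02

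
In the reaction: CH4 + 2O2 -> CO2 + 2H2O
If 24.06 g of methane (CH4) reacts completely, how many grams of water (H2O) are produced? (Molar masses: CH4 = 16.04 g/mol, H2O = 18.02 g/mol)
Moles of CH4 = 24.06 g ÷ 16.04 g/mol = 1.5 mol
Mole ratio: 2 mol H2O / 1 mol CH4
Moles of H2O = 1.5 × (2/1) = 3 mol
Mass of H2O = 3 mol × 18.02 g/mol = 54.06 g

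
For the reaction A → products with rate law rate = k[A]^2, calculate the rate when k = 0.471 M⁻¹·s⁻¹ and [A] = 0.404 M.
0.07687 M/s

rate = k·[A]^2 = 0.471·(0.404)^2 = 0.471·0.163216 = 0.07687 M/s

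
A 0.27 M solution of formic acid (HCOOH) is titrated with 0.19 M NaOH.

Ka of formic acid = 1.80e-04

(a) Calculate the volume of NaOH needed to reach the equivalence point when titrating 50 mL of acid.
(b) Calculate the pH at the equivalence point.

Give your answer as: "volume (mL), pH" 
V = 71.1 mL, pH = 8.40

(a) At equivalence: moles acid = moles base.
moles acid = 0.27 × 0.05 = 0.0135 mol; V_NaOH = 0.0135/0.19 = 0.07105 L = 71.1 mL.
(b) At equivalence, all acid → conjugate base A⁻ at [A⁻] = 0.0135/0.1211 = 0.1115 M.
Kb = Kw/Ka = 1.0e-14/1.80e-04 = 5.556e-11; [OH⁻] = √(Kb·[A⁻]) = 2.489e-06; pOH = 5.60; pH = 14 − pOH = 8.40.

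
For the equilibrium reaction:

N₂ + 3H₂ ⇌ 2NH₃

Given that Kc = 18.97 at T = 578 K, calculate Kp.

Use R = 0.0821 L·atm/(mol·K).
K_p = 0.0084

Δn = (moles gaseous products) − (moles gaseous reactants) = -2
T = 578 K; RT = 0.0821 × 578 = 47.4538
Kp = Kc·(RT)^Δn = 18.97 × (47.4538)^-2 = 18.97 × 0.000444077 = 0.0084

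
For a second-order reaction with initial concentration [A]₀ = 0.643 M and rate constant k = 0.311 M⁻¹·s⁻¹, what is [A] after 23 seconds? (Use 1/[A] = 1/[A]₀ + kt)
0.1148 M

1/[A] = 1/[A]₀ + k·t = 1/0.643 + (0.311)·(23) = 1.5552 + 7.1530 = 8.7082
[A] = 1/8.7082 = 0.1148 M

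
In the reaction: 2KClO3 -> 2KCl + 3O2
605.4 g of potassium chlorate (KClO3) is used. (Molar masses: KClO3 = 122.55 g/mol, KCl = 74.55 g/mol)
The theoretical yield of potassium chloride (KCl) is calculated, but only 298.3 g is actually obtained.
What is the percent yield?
Moles of KClO3 = 605.4 g ÷ 122.55 g/mol = 4.94002 mol
Mole ratio: 2 mol KCl / 2 mol KClO3
Moles of KCl = 4.94002 × (2/2) = 4.94002 mol
Theoretical yield = 4.94002 mol × 74.55 g/mol = 368.28 g
Actual yield = 298.3 g
Percent yield = (298.3 / 368.28) × 100% = 81.0%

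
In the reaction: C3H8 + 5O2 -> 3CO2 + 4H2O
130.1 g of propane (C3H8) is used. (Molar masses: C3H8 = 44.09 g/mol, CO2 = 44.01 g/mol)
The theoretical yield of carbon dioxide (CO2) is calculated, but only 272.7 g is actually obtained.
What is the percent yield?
Moles of C3H8 = 130.1 g ÷ 44.09 g/mol = 2.95078 mol
Mole ratio: 3 mol CO2 / 1 mol C3H8
Moles of CO2 = 2.95078 × (3/1) = 8.85235 mol
Theoretical yield = 8.85235 mol × 44.01 g/mol = 389.59 g
Actual yield = 272.7 g
Percent yield = (272.7 / 389.59) × 100% = 70.0%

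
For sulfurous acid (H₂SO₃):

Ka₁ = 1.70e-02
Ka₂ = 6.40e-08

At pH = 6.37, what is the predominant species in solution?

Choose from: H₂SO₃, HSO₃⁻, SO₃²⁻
HSO₃⁻

pKa1 = 1.77, pKa2 = 7.19. Each pKa is the crossover between adjacent species; pH = 6.37 lies in the region where HSO₃⁻ predominates.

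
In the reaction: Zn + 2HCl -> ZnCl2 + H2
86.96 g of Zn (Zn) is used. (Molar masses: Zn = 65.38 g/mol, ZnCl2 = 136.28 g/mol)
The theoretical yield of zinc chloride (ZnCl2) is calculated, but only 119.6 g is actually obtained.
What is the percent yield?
Moles of Zn = 86.96 g ÷ 65.38 g/mol = 1.33007 mol
Mole ratio: 1 mol ZnCl2 / 1 mol Zn
Moles of ZnCl2 = 1.33007 × (1/1) = 1.33007 mol
Theoretical yield = 1.33007 mol × 136.28 g/mol = 181.26 g
Actual yield = 119.6 g
Percent yield = (119.6 / 181.26) × 100% = 66.0%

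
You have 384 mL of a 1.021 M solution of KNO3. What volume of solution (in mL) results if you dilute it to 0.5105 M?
Using M₁V₁ = M₂V₂:
1.021 × 384 = 0.5105 × V₂
V₂ = (1.021 × 384) / 0.5105 = 768 mL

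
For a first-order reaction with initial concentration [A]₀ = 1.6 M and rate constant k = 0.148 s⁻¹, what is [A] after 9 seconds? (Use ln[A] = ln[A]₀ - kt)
0.4223 M

ln[A] = ln[A]₀ - k·t = ln(1.6) - (0.148)·(9) = 0.4700 - 1.3320 = -0.8620
[A] = e^(-0.8620) = 0.4223 M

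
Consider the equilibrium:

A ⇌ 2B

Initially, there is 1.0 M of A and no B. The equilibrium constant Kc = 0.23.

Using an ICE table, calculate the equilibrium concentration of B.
[B] = 0.426 M

ICE: [A] = 1.0 − x, [B] = 2x.
Kc = (2x)²/(1.0 − x) = 0.23 ⇒ 4x² + 0.23x − 0.23 = 0.
x = (−0.23 + √(0.23² + 4·4·0.23))/(2·4) = (−0.23 + √3.7329)/8 = 0.21276.
[B] = 2x = 0.426 M.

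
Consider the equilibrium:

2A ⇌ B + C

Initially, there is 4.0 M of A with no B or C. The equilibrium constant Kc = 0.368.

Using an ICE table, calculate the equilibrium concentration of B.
[B] = 1.096 M

ICE: [A] = 4.0 − 2x, [B] = [C] = x.
Kc = x²/(4.0 − 2x)² = 0.368 ⇒ √Kc = x/(4.0 − 2x).
x = √0.368·4.0/(1 + 2√0.368) = 0.60663·4.0/2.2133 = 1.0964.
[B] = x = 1.096 M.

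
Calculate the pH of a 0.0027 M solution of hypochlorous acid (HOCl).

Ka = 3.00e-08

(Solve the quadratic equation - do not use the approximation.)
pH = 5.05

x² + Ka×x - Ka×C = 0. Using quadratic formula: [H⁺] = 8.9850e-06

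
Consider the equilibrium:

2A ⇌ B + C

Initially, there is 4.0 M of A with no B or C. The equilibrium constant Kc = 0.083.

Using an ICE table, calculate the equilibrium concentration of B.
[B] = 0.731 M

ICE: [A] = 4.0 − 2x, [B] = [C] = x.
Kc = x²/(4.0 − 2x)² = 0.083 ⇒ √Kc = x/(4.0 − 2x).
x = √0.083·4.0/(1 + 2√0.083) = 0.2881·4.0/1.5762 = 0.73112.
[B] = x = 0.731 M.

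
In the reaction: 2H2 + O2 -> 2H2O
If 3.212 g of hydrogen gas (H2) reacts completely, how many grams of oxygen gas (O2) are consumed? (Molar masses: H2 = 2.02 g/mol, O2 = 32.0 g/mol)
Moles of H2 = 3.212 g ÷ 2.02 g/mol = 1.5901 mol
Mole ratio: 1 mol O2 / 2 mol H2
Moles of O2 = 1.5901 × (1/2) = 0.79505 mol
Mass of O2 = 0.79505 mol × 32.0 g/mol = 25.44 g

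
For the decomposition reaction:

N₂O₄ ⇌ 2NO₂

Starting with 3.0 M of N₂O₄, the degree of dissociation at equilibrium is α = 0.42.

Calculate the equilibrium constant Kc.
K_c = 3.6497

x = α·[A]₀ = 0.42 × 3.0 = 1.26 M dissociated.
At eq: [N₂O₄] = 3.0 − 1.26 = 1.74 M; [NO₂] = 2x = 2.52 M.
Kc = [NO₂]²/[N₂O₄] = (2.52)²/1.74 = 3.65.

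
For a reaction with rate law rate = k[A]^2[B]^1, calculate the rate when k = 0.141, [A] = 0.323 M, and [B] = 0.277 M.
0.004075 M/s

rate = k·[A]^2·[B]^1 = 0.141·(0.323)^2·(0.277)^1 = 0.141·0.104329·0.277 = 0.004075 M/s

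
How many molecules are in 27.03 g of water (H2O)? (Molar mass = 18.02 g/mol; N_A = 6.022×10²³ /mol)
Moles = 27.03 g ÷ 18.02 g/mol = 1.5 mol
Molecules = 1.5 mol × 6.022×10²³ /mol = 9.033e+23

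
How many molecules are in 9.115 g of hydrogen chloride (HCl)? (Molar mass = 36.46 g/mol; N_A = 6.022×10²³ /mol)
Moles = 9.115 g ÷ 36.46 g/mol = 0.25 mol
Molecules = 0.25 mol × 6.022×10²³ /mol = 1.506e+23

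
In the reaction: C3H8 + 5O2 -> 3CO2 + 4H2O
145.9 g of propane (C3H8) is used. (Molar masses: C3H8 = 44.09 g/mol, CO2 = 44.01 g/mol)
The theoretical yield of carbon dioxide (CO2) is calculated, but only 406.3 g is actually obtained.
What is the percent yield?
Moles of C3H8 = 145.9 g ÷ 44.09 g/mol = 3.30914 mol
Mole ratio: 3 mol CO2 / 1 mol C3H8
Moles of CO2 = 3.30914 × (3/1) = 9.92742 mol
Theoretical yield = 9.92742 mol × 44.01 g/mol = 436.91 g
Actual yield = 406.3 g
Percent yield = (406.3 / 436.91) × 100% = 93.0%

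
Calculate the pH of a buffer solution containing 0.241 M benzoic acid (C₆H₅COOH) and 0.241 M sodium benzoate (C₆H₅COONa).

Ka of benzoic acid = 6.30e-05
pH = 4.20

pKa = -log(6.30e-05) = 4.20. pH = pKa + log([A⁻]/[HA]) = 4.20 + log(0.241/0.241)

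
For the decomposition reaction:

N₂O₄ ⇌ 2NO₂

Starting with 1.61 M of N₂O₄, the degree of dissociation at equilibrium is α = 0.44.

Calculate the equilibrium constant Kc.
K_c = 2.2264

x = α·[A]₀ = 0.44 × 1.61 = 0.7084 M dissociated.
At eq: [N₂O₄] = 1.61 − 0.7084 = 0.9016 M; [NO₂] = 2x = 1.417 M.
Kc = [NO₂]²/[N₂O₄] = (1.417)²/0.9016 = 2.226.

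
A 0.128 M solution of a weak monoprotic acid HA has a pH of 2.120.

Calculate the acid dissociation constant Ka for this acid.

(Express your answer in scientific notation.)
K_a = 4.78e-04

[H⁺] = 10^(−pH) = 10^(−2.120) = 7.586e-03 M. For HA ⇌ H⁺ + A⁻, Ka = x²/(C − x) = (7.586e-03)²/(0.128 − 7.586e-03) = 4.78e-04.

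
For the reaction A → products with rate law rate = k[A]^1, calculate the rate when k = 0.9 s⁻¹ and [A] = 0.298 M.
0.2682 M/s

rate = k·[A]^1 = 0.9·(0.298)^1 = 0.9·0.298 = 0.2682 M/s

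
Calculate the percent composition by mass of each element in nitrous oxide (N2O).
N: 63.65%, O: 36.35%

Molar mass of N2O = 44.02 g/mol
% N = (2 × 14.01) / 44.02 × 100% = 28.02 / 44.02 × 100% = 63.65%
% O = (1 × 16.0) / 44.02 × 100% = 16 / 44.02 × 100% = 36.35%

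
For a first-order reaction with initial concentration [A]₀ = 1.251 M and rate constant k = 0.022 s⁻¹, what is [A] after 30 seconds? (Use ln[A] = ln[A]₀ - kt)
0.6466 M

ln[A] = ln[A]₀ - k·t = ln(1.251) - (0.022)·(30) = 0.2239 - 0.6600 = -0.4361
[A] = e^(-0.4361) = 0.6466 M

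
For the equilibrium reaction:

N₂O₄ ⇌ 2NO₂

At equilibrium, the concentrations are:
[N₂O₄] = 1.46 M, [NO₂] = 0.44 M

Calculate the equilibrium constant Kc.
K_c = 0.1326

Kc = ([NO₂]^2) / ([N₂O₄])
   = ((0.44)^2) / ((1.46))
   = 0.1936 / 1.46 = 0.1326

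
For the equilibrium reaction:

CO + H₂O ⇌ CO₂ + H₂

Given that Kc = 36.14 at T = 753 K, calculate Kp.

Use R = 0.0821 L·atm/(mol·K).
K_p = 36.1400

Δn = (moles gaseous products) − (moles gaseous reactants) = 0
T = 753 K; RT = 0.0821 × 753 = 61.8213
Kp = Kc·(RT)^Δn = 36.14 × (61.8213)^0 = 36.14 × 1 = 36.1400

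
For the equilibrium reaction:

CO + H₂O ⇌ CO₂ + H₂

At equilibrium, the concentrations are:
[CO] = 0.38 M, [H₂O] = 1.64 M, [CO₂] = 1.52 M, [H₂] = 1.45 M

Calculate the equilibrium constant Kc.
K_c = 3.5366

Kc = ([CO₂] × [H₂]) / ([CO] × [H₂O])
   = ((1.52)·(1.45)) / ((0.38)·(1.64))
   = 2.204 / 0.6232 = 3.5366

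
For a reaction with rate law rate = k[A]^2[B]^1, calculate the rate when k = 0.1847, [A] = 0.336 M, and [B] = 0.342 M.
0.007131 M/s

rate = k·[A]^2·[B]^1 = 0.1847·(0.336)^2·(0.342)^1 = 0.1847·0.112896·0.342 = 0.007131 M/s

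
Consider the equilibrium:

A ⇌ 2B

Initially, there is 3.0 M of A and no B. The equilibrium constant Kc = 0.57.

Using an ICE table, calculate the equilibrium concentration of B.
[B] = 1.173 M

ICE: [A] = 3.0 − x, [B] = 2x.
Kc = (2x)²/(3.0 − x) = 0.57 ⇒ 4x² + 0.57x − 1.71 = 0.
x = (−0.57 + √(0.57² + 4·4·1.71))/(2·4) = (−0.57 + √27.685)/8 = 0.58646.
[B] = 2x = 1.173 M.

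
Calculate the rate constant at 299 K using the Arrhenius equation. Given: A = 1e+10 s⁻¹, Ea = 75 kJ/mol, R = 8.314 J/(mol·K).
7.89e-04 s⁻¹

k = A·exp(-Ea/(R·T)) = 1e+10·exp(-75000/(8.314·299)) = 1e+10·exp(-30.1703) = 1e+10·7.8921e-14 = 7.89e-04 s⁻¹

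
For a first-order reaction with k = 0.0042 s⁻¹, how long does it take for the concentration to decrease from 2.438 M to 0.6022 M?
332.94 s

From ln[A] = ln[A]₀ - k·t: t = ln([A]₀/[A])/k = ln(2.438/0.6022)/0.0042 = ln(4.0485)/0.0042 = 1.3983/0.0042 = 332.94 s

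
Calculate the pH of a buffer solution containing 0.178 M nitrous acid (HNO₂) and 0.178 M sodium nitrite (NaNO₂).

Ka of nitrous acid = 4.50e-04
pH = 3.35

pKa = -log(4.50e-04) = 3.35. pH = pKa + log([A⁻]/[HA]) = 3.35 + log(0.178/0.178)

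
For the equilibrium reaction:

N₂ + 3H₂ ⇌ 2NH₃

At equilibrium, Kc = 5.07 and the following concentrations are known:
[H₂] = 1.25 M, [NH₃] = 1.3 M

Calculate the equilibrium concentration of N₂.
[N₂] = 0.1707 M

Kc = ([NH₃]^2) / ([N₂] × [H₂]^3) = 5.07
[N₂]^1 = (product terms)/(Kc · other reactant terms) = 1.69 / (5.07 · 1.9531) = 0.17067
[N₂] = 0.1707 M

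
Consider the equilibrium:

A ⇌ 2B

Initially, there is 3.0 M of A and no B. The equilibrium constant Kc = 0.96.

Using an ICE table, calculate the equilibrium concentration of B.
[B] = 1.474 M

ICE: [A] = 3.0 − x, [B] = 2x.
Kc = (2x)²/(3.0 − x) = 0.96 ⇒ 4x² + 0.96x − 2.88 = 0.
x = (−0.96 + √(0.96² + 4·4·2.88))/(2·4) = (−0.96 + √47.002)/8 = 0.73697.
[B] = 2x = 1.474 M.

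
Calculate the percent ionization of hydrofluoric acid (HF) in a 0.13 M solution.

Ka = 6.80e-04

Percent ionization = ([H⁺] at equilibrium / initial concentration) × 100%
Percent ionization = 6.98%

Let x = [H⁺]. Ka = x²/(C - x) ⇒ x² + (6.80e-04)x - (6.80e-04)(0.13) = 0. x = 9.0683e-03. Percent = (9.0683e-03/0.13) × 100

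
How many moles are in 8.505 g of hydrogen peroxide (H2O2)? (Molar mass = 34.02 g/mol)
Moles = 8.505 g ÷ 34.02 g/mol = 0.25 mol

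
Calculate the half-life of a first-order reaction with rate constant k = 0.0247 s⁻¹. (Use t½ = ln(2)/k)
28.06 s

t½ = ln(2)/k = 0.6931/0.0247 = 28.06 s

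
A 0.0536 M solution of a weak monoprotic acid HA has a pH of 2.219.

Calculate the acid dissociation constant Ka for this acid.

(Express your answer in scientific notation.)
K_a = 7.67e-04

[H⁺] = 10^(−pH) = 10^(−2.219) = 6.039e-03 M. For HA ⇌ H⁺ + A⁻, Ka = x²/(C − x) = (6.039e-03)²/(0.0536 − 6.039e-03) = 7.67e-04.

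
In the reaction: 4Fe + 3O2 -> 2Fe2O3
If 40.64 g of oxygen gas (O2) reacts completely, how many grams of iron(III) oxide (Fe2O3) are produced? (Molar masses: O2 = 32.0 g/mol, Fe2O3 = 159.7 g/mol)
Moles of O2 = 40.64 g ÷ 32.0 g/mol = 1.27 mol
Mole ratio: 2 mol Fe2O3 / 3 mol O2
Moles of Fe2O3 = 1.27 × (2/3) = 0.846667 mol
Mass of Fe2O3 = 0.846667 mol × 159.7 g/mol = 135.2 g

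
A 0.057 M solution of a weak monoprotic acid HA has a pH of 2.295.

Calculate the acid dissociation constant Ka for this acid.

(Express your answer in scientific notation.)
K_a = 4.95e-04

[H⁺] = 10^(−pH) = 10^(−2.295) = 5.070e-03 M. For HA ⇌ H⁺ + A⁻, Ka = x²/(C − x) = (5.070e-03)²/(0.057 − 5.070e-03) = 4.95e-04.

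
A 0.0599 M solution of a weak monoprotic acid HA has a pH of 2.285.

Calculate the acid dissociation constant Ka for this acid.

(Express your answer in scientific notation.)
K_a = 4.92e-04

[H⁺] = 10^(−pH) = 10^(−2.285) = 5.188e-03 M. For HA ⇌ H⁺ + A⁻, Ka = x²/(C − x) = (5.188e-03)²/(0.0599 − 5.188e-03) = 4.92e-04.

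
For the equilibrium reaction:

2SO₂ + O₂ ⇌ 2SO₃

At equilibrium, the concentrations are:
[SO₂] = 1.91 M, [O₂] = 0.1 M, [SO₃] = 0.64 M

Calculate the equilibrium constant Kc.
K_c = 1.1228

Kc = ([SO₃]^2) / ([SO₂]^2 × [O₂])
   = ((0.64)^2) / ((1.91)^2·(0.1))
   = 0.4096 / 0.36481 = 1.1228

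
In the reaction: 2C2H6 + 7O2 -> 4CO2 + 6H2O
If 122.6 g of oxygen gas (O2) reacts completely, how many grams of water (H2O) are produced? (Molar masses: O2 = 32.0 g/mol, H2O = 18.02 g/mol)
Moles of O2 = 122.6 g ÷ 32.0 g/mol = 3.83125 mol
Mole ratio: 6 mol H2O / 7 mol O2
Moles of H2O = 3.83125 × (6/7) = 3.28393 mol
Mass of H2O = 3.28393 mol × 18.02 g/mol = 59.18 g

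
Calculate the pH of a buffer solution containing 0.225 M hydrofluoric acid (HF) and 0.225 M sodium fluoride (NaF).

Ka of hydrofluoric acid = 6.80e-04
pH = 3.17

pKa = -log(6.80e-04) = 3.17. pH = pKa + log([A⁻]/[HA]) = 3.17 + log(0.225/0.225)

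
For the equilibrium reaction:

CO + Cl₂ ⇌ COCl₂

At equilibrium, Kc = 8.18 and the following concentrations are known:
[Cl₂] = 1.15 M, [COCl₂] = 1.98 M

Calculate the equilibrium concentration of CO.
[CO] = 0.2105 M

Kc = ([COCl₂]) / ([CO] × [Cl₂]) = 8.18
[CO]^1 = (product terms)/(Kc · other reactant terms) = 1.98 / (8.18 · 1.15) = 0.21048
[CO] = 0.2105 M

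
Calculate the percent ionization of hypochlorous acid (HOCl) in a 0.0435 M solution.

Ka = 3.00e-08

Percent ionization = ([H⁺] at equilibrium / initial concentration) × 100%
Percent ionization = 0.083%

Let x = [H⁺]. Ka = x²/(C - x) ⇒ x² + (3.00e-08)x - (3.00e-08)(0.0435) = 0. x = 3.6110e-05. Percent = (3.6110e-05/0.0435) × 100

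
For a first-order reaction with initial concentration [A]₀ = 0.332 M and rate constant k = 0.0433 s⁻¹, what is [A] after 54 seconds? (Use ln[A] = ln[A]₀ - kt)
0.0320 M

ln[A] = ln[A]₀ - k·t = ln(0.332) - (0.0433)·(54) = -1.1026 - 2.3382 = -3.4408
[A] = e^(-3.4408) = 0.0320 M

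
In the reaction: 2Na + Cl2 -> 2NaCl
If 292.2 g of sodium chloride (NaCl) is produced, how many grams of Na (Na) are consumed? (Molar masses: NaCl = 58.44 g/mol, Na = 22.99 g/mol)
Moles of NaCl = 292.2 g ÷ 58.44 g/mol = 5 mol
Mole ratio: 2 mol Na / 2 mol NaCl
Moles of Na = 5 × (2/2) = 5 mol
Mass of Na = 5 mol × 22.99 g/mol = 114.9 g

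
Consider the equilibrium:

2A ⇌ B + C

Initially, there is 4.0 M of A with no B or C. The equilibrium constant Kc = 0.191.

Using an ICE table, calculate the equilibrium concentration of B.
[B] = 0.933 M

ICE: [A] = 4.0 − 2x, [B] = [C] = x.
Kc = x²/(4.0 − 2x)² = 0.191 ⇒ √Kc = x/(4.0 − 2x).
x = √0.191·4.0/(1 + 2√0.191) = 0.43704·4.0/1.8741 = 0.9328.
[B] = x = 0.933 M.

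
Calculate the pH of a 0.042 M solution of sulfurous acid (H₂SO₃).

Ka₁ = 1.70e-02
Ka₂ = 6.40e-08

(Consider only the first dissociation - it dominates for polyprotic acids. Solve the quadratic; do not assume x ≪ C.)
pH = 1.71

x² + Ka₁·x − Ka₁·C = 0 with Ka₁ = 1.70e-02, C = 0.042.
x = (−Ka₁ + √(Ka₁² + 4·Ka₁·C))/2 = 1.9540e-02 M, so pH = 1.71.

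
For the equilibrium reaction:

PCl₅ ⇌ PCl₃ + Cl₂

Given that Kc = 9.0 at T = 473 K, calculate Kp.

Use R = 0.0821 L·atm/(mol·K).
K_p = 349.4997

Δn = (moles gaseous products) − (moles gaseous reactants) = 1
T = 473 K; RT = 0.0821 × 473 = 38.8333
Kp = Kc·(RT)^Δn = 9.0 × (38.8333)^1 = 9.0 × 38.8333 = 349.4997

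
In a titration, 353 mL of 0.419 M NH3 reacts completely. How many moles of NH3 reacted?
Moles = Molarity × Volume (L)
Moles = 0.419 M × 0.353 L = 0.1479 mol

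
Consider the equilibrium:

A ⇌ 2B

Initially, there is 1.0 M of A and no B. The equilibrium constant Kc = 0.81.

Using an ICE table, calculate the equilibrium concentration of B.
[B] = 0.720 M

ICE: [A] = 1.0 − x, [B] = 2x.
Kc = (2x)²/(1.0 − x) = 0.81 ⇒ 4x² + 0.81x − 0.81 = 0.
x = (−0.81 + √(0.81² + 4·4·0.81))/(2·4) = (−0.81 + √13.616)/8 = 0.36.
[B] = 2x = 0.720 M.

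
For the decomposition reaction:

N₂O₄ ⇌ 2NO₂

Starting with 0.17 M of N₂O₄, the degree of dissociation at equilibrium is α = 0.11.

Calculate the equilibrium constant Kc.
K_c = 0.0092

x = α·[A]₀ = 0.11 × 0.17 = 0.0187 M dissociated.
At eq: [N₂O₄] = 0.17 − 0.0187 = 0.1513 M; [NO₂] = 2x = 0.0374 M.
Kc = [NO₂]²/[N₂O₄] = (0.0374)²/0.1513 = 0.009245.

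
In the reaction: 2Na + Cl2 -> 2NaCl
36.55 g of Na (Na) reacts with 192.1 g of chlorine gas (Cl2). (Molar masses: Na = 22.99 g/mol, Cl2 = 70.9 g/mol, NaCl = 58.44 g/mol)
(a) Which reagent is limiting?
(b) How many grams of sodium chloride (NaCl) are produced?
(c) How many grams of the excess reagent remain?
(a) Na, (b) 92.91 g, (c) 135.7 g

Moles of Na = 36.55 g ÷ 22.99 g/mol = 1.58982 mol
Moles of Cl2 = 192.1 g ÷ 70.9 g/mol = 2.70945 mol
Moles ÷ coefficient: Na: 1.58982/2 = 0.7949, Cl2: 2.70945/1 = 2.709
(a) Na has the smaller value, so Na is the limiting reagent.
(b) Moles of NaCl = 1.58982 mol Na × (2/2) = 1.58982 mol; mass = 1.58982 mol × 58.44 g/mol = 92.91 g
(c) Cl2 consumed = 1.58982 × (1/2) = 0.794911 mol; remaining = 2.70945 − 0.794911 = 1.91454 mol; mass = 1.91454 mol × 70.9 g/mol = 135.7 g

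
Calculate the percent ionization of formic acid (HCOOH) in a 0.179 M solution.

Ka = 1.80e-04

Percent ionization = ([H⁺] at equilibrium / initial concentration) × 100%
Percent ionization = 3.12%

Let x = [H⁺]. Ka = x²/(C - x) ⇒ x² + (1.80e-04)x - (1.80e-04)(0.179) = 0. x = 5.5870e-03. Percent = (5.5870e-03/0.179) × 100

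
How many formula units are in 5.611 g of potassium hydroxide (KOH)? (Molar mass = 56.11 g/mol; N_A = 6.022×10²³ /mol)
Moles = 5.611 g ÷ 56.11 g/mol = 0.1 mol
Formula units = 0.1 mol × 6.022×10²³ /mol = 6.022e+22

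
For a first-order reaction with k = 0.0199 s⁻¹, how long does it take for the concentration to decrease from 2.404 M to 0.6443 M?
66.17 s

From ln[A] = ln[A]₀ - k·t: t = ln([A]₀/[A])/k = ln(2.404/0.6443)/0.0199 = ln(3.7312)/0.0199 = 1.3167/0.0199 = 66.17 s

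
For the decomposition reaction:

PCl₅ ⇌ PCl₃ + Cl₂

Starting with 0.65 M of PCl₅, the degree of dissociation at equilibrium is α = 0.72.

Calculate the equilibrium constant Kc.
K_c = 1.2034

x = α·[A]₀ = 0.72 × 0.65 = 0.468 M dissociated.
At eq: [PCl₅] = 0.65 − 0.468 = 0.182 M; [PCl₃] = [Cl₂] = x = 0.468 M.
Kc = [PCl₃][Cl₂]/[PCl₅] = (0.468)²/0.182 = 1.203.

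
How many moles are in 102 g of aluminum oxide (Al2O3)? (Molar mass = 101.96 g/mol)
Moles = 102 g ÷ 101.96 g/mol = 1 mol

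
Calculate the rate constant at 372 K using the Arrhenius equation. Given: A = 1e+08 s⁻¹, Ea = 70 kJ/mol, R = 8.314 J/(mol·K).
1.48e-02 s⁻¹

k = A·exp(-Ea/(R·T)) = 1e+08·exp(-70000/(8.314·372)) = 1e+08·exp(-22.6332) = 1e+08·1.4810e-10 = 1.48e-02 s⁻¹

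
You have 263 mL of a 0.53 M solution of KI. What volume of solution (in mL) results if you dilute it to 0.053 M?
Using M₁V₁ = M₂V₂:
0.53 × 263 = 0.053 × V₂
V₂ = (0.53 × 263) / 0.053 = 2630 mL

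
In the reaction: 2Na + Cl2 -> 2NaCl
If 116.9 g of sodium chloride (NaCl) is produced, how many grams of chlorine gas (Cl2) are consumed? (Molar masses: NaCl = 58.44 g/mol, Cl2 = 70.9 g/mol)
Moles of NaCl = 116.9 g ÷ 58.44 g/mol = 2.00034 mol
Mole ratio: 1 mol Cl2 / 2 mol NaCl
Moles of Cl2 = 2.00034 × (1/2) = 1.00017 mol
Mass of Cl2 = 1.00017 mol × 70.9 g/mol = 70.91 g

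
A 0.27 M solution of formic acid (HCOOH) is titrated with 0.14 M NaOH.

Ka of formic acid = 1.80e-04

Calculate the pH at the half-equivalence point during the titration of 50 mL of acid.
pH = pKa = 3.74

At the half-equivalence point, [HA] = [A⁻], so by Henderson–Hasselbalch pH = pKa + log(1) = pKa.
pKa = −log(1.80e-04) = 3.74.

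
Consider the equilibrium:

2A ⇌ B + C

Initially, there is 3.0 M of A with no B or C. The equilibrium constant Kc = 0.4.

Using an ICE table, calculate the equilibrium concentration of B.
[B] = 0.838 M

ICE: [A] = 3.0 − 2x, [B] = [C] = x.
Kc = x²/(3.0 − 2x)² = 0.4 ⇒ √Kc = x/(3.0 − 2x).
x = √0.4·3.0/(1 + 2√0.4) = 0.63246·3.0/2.2649 = 0.83772.
[B] = x = 0.838 M.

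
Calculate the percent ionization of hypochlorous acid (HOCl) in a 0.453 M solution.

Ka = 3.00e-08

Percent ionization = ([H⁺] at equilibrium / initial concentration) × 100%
Percent ionization = 0.0257%

Let x = [H⁺]. Ka = x²/(C - x) ⇒ x² + (3.00e-08)x - (3.00e-08)(0.453) = 0. x = 1.1656e-04. Percent = (1.1656e-04/0.453) × 100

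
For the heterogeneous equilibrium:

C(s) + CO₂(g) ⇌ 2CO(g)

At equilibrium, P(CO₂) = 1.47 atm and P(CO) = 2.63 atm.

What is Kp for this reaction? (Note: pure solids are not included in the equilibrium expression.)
K_p = 4.705

Solid C is excluded.
Kp = P(CO)²/P(CO₂) = (2.63)²/1.47 = 6.917/1.47 = 4.705.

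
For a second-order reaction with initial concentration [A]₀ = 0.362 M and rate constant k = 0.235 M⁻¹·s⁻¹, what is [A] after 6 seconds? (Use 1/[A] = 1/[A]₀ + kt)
0.2397 M

1/[A] = 1/[A]₀ + k·t = 1/0.362 + (0.235)·(6) = 2.7624 + 1.4100 = 4.1724
[A] = 1/4.1724 = 0.2397 M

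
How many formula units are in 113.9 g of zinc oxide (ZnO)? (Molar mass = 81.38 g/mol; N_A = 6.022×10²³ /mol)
Moles = 113.9 g ÷ 81.38 g/mol = 1.39961 mol
Formula units = 1.39961 mol × 6.022×10²³ /mol = 8.428e+23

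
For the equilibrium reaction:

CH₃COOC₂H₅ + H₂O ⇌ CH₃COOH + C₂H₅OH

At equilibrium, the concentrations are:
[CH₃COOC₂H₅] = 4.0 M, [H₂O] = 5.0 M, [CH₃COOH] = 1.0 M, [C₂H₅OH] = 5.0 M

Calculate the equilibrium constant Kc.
K_c = 0.2500

Kc = ([CH₃COOH] × [C₂H₅OH]) / ([CH₃COOC₂H₅] × [H₂O])
   = ((1.0)·(5.0)) / ((4.0)·(5.0))
   = 5 / 20 = 0.2500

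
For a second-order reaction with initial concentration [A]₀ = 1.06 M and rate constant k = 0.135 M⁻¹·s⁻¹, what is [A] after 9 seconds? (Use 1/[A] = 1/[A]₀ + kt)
0.4633 M

1/[A] = 1/[A]₀ + k·t = 1/1.06 + (0.135)·(9) = 0.9434 + 1.2150 = 2.1584
[A] = 1/2.1584 = 0.4633 M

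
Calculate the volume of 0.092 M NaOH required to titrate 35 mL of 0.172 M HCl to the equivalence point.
V_{base} = 65.4 mL

At equivalence: moles acid = moles base.
moles HCl = 0.172 M × 0.035 L = 0.00602 mol
V_NaOH = 0.00602 mol ÷ 0.092 M = 0.06543 L = 65.4 mL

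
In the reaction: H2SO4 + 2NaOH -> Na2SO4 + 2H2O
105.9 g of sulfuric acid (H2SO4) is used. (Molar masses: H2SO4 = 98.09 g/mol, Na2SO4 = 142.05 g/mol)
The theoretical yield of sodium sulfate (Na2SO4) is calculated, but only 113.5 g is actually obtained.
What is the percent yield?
Moles of H2SO4 = 105.9 g ÷ 98.09 g/mol = 1.07962 mol
Mole ratio: 1 mol Na2SO4 / 1 mol H2SO4
Moles of Na2SO4 = 1.07962 × (1/1) = 1.07962 mol
Theoretical yield = 1.07962 mol × 142.05 g/mol = 153.36 g
Actual yield = 113.5 g
Percent yield = (113.5 / 153.36) × 100% = 74.0%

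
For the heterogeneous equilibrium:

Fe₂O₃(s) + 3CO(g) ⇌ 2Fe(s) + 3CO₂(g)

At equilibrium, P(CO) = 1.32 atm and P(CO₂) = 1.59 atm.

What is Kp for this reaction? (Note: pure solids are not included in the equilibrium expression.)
K_p = 1.748

Solids (Fe₂O₃, Fe) are excluded.
Kp = P(CO₂)³/P(CO)³ = (1.59)³/(1.32)³ = 4.02/2.3 = 1.748.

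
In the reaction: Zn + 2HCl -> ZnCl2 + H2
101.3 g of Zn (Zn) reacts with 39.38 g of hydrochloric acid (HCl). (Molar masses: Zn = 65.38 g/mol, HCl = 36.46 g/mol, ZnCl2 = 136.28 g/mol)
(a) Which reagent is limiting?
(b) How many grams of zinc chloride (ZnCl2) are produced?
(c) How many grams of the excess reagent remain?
(a) HCl, (b) 73.6 g, (c) 65.99 g

Moles of Zn = 101.3 g ÷ 65.38 g/mol = 1.5494 mol
Moles of HCl = 39.38 g ÷ 36.46 g/mol = 1.08009 mol
Moles ÷ coefficient: Zn: 1.5494/1 = 1.549, HCl: 1.08009/2 = 0.54
(a) HCl has the smaller value, so HCl is the limiting reagent.
(b) Moles of ZnCl2 = 1.08009 mol HCl × (1/2) = 0.540044 mol; mass = 0.540044 mol × 136.28 g/mol = 73.6 g
(c) Zn consumed = 1.08009 × (1/2) = 0.540044 mol; remaining = 1.5494 − 0.540044 = 1.00936 mol; mass = 1.00936 mol × 65.38 g/mol = 65.99 g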